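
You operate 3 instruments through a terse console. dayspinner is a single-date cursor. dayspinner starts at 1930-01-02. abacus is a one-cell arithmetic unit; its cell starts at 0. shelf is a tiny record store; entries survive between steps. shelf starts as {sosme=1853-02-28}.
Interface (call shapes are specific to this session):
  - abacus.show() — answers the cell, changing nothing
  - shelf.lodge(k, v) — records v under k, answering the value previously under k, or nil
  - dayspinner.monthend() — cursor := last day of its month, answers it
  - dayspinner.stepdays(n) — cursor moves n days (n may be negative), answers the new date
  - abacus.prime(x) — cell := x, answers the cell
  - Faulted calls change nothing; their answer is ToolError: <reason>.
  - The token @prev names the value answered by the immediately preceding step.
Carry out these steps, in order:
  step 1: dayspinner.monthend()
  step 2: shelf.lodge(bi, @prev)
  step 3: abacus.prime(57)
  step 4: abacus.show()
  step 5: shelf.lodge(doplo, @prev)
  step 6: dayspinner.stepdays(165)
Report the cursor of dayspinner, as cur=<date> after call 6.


% monthend
[out] 1930-01-31
% lodge bi @prev
[out] nil
% prime 57
[out] 57
% show
[out] 57
% lodge doplo @prev
[out] nil
% stepdays 165
[out] 1930-07-15

Answer: cur=1930-07-15


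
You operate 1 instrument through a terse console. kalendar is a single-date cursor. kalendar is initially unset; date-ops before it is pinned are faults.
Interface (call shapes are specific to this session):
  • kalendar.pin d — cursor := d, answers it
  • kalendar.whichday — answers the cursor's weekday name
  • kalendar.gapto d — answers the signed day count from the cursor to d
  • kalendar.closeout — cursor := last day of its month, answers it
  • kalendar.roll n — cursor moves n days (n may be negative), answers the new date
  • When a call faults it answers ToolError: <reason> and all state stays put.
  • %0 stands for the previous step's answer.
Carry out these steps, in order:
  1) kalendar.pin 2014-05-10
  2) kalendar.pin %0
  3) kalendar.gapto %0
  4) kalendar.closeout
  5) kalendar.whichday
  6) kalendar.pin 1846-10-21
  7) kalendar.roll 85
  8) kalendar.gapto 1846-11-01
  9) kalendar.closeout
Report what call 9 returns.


Answer: 1847-01-31

Derivation:
Do: pin[d→2014-05-10]
See: 2014-05-10
Do: pin[d→%0]
See: 2014-05-10
Do: gapto[d→%0]
See: 0
Do: closeout[]
See: 2014-05-31
Do: whichday[]
See: Saturday
Do: pin[d→1846-10-21]
See: 1846-10-21
Do: roll[n→85]
See: 1847-01-14
Do: gapto[d→1846-11-01]
See: -74
Do: closeout[]
See: 1847-01-31


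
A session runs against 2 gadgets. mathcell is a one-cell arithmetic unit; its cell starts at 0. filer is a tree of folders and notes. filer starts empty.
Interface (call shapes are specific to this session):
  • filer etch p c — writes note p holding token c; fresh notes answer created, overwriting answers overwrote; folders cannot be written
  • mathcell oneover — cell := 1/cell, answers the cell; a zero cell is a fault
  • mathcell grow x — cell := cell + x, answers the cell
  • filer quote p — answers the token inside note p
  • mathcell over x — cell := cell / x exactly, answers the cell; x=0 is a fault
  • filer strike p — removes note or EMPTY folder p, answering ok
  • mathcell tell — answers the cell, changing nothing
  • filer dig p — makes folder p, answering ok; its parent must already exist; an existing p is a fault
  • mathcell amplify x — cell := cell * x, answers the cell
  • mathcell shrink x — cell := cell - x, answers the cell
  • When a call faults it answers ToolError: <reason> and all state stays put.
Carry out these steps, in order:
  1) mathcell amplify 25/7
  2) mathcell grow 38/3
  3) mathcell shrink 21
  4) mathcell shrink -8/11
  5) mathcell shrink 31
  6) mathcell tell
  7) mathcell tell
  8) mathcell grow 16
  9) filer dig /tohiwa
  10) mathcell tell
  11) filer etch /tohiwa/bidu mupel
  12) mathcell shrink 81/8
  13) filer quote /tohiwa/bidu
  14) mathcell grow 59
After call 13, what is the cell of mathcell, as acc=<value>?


Invoking mathcell amplify passing 25/7, and see 0.
Using mathcell grow passing 38/3, giving 38/3.
Next I call mathcell shrink passing 21, giving -25/3.
Calling mathcell shrink passing -8/11, — result: -251/33.
Calling mathcell shrink passing 31, — result: -1274/33.
Using mathcell tell(), and get -1274/33.
I use mathcell tell, and get -1274/33.
I invoke mathcell grow passing 16, which returns -746/33.
I call filer dig passing /tohiwa: ok.
I run mathcell tell, and get -746/33.
I try filer etch passing /tohiwa/bidu, mupel, — result: created.
Next I call mathcell shrink passing 81/8, yielding -8641/264.
I use filer quote passing /tohiwa/bidu, yielding mupel.
Next I call mathcell grow passing 59, — result: 6935/264.

Answer: acc=-8641/264


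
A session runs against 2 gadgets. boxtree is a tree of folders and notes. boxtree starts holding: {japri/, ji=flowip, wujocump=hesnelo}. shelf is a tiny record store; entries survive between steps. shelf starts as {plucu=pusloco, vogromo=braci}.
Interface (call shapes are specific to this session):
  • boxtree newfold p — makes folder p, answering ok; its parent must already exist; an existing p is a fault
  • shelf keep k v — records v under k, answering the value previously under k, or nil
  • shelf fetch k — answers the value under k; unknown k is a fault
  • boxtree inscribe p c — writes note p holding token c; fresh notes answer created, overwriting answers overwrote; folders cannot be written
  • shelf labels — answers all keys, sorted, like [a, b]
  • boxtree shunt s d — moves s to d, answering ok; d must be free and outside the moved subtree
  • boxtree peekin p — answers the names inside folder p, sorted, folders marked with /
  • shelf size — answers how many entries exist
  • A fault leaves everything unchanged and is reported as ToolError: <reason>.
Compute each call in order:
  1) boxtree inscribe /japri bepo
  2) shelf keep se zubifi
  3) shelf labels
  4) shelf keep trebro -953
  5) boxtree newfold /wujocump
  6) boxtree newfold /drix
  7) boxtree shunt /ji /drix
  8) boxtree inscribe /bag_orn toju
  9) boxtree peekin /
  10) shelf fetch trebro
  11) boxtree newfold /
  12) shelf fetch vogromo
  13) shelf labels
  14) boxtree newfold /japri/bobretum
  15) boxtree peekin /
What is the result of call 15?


Answer: [bag_orn, drix/, japri/, ji, wujocump]

Derivation:
Step: boxtree inscribe[p=/japri; c=bepo]
Result: ToolError: is a directory
Step: shelf keep[k=se; v=zubifi]
Result: nil
Step: shelf labels[]
Result: [plucu, se, vogromo]
Step: shelf keep[k=trebro; v=-953]
Result: nil
Step: boxtree newfold[p=/wujocump]
Result: ToolError: exists
Step: boxtree newfold[p=/drix]
Result: ok
Step: boxtree shunt[s=/ji; d=/drix]
Result: ToolError: exists
Step: boxtree inscribe[p=/bag_orn; c=toju]
Result: created
Step: boxtree peekin[p=/]
Result: [bag_orn, drix/, japri/, ji, wujocump]
Step: shelf fetch[k=trebro]
Result: -953
Step: boxtree newfold[p=/]
Result: ToolError: exists
Step: shelf fetch[k=vogromo]
Result: braci
Step: shelf labels[]
Result: [plucu, se, trebro, vogromo]
Step: boxtree newfold[p=/japri/bobretum]
Result: ok
Step: boxtree peekin[p=/]
Result: [bag_orn, drix/, japri/, ji, wujocump]


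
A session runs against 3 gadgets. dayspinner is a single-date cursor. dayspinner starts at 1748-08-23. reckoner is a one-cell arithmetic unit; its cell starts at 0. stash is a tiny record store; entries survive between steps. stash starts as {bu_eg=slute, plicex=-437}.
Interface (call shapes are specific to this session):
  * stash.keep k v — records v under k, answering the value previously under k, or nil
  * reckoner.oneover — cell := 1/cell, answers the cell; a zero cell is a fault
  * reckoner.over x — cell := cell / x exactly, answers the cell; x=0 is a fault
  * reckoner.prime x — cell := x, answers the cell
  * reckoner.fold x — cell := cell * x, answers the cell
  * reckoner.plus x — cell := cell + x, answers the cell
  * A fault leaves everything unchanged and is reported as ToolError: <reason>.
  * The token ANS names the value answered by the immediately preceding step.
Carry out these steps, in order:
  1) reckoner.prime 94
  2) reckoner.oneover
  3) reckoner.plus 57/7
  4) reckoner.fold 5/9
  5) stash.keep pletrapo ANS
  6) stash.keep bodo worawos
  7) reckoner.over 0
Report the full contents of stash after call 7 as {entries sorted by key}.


>>> reckoner.prime x: 94
  94
>>> reckoner.oneover
  1/94
>>> reckoner.plus x: 57/7
  5365/658
>>> reckoner.fold x: 5/9
  26825/5922
>>> stash.keep k: pletrapo v: ANS
  nil
>>> stash.keep k: bodo v: worawos
  nil
>>> reckoner.over x: 0
  ToolError: division by zero

Answer: {bodo=worawos, bu_eg=slute, pletrapo=26825/5922, plicex=-437}


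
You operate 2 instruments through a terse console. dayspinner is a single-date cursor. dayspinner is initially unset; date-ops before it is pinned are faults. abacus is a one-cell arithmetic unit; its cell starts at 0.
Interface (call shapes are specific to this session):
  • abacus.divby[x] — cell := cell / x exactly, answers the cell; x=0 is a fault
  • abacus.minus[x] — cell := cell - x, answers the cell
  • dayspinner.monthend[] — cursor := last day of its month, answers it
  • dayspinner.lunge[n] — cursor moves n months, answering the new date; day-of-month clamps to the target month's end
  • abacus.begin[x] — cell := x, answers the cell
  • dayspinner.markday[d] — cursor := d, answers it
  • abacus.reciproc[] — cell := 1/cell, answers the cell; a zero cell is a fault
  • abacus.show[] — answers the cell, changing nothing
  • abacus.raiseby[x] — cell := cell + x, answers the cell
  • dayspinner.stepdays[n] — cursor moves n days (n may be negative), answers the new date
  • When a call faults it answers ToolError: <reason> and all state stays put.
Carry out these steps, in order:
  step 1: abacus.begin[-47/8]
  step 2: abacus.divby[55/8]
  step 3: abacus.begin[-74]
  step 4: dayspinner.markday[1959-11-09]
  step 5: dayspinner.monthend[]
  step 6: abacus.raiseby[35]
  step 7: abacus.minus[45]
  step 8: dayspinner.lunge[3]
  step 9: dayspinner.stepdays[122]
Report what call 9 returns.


Answer: 1960-06-30

Derivation:
Do: abacus.begin[-47/8]
See: -47/8
Do: abacus.divby[55/8]
See: -47/55
Do: abacus.begin[-74]
See: -74
Do: dayspinner.markday[1959-11-09]
See: 1959-11-09
Do: dayspinner.monthend[]
See: 1959-11-30
Do: abacus.raiseby[35]
See: -39
Do: abacus.minus[45]
See: -84
Do: dayspinner.lunge[3]
See: 1960-02-29
Do: dayspinner.stepdays[122]
See: 1960-06-30


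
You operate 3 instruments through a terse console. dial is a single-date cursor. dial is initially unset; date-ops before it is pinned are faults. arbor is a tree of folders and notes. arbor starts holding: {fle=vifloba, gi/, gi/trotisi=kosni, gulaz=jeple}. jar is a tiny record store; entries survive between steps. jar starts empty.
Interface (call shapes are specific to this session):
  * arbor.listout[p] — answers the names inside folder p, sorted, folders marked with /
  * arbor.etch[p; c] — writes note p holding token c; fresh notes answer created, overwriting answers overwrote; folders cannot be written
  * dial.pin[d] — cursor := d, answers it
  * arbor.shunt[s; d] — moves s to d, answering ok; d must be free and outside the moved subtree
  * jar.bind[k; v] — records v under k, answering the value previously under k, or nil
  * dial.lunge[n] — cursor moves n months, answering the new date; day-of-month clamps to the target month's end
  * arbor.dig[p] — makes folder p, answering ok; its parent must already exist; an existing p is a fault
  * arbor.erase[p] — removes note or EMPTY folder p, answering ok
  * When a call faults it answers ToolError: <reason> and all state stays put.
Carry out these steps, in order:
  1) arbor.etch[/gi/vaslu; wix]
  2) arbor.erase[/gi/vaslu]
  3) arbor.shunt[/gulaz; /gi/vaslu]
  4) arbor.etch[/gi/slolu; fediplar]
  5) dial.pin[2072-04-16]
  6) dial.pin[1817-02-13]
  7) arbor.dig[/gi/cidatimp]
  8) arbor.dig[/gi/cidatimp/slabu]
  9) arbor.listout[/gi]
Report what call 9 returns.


~$ arbor.etch p='/gi/vaslu' c='wix'
[out] created
~$ arbor.erase p='/gi/vaslu'
[out] ok
~$ arbor.shunt s='/gulaz' d='/gi/vaslu'
[out] ok
~$ arbor.etch p='/gi/slolu' c='fediplar'
[out] created
~$ dial.pin d='2072-04-16'
[out] 2072-04-16
~$ dial.pin d='1817-02-13'
[out] 1817-02-13
~$ arbor.dig p='/gi/cidatimp'
[out] ok
~$ arbor.dig p='/gi/cidatimp/slabu'
[out] ok
~$ arbor.listout p='/gi'
[out] [cidatimp/, slolu, trotisi, vaslu]

Answer: [cidatimp/, slolu, trotisi, vaslu]


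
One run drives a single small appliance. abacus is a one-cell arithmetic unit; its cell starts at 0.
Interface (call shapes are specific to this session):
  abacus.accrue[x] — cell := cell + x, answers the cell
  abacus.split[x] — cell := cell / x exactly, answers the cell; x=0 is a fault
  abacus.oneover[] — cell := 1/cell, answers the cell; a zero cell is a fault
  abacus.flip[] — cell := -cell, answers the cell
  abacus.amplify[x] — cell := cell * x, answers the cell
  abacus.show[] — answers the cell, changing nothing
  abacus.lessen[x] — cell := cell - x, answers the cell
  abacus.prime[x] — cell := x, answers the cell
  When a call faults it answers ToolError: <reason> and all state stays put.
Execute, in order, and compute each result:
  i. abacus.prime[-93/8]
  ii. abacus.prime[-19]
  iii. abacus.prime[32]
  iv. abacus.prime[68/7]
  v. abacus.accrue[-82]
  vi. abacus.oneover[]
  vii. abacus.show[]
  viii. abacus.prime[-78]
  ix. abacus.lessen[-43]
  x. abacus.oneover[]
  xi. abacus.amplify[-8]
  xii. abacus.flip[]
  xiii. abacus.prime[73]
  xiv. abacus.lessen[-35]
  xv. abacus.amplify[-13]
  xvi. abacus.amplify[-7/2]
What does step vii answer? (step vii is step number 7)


→ abacus.prime(x='-93/8')
← -93/8
→ abacus.prime(x='-19')
← -19
→ abacus.prime(x='32')
← 32
→ abacus.prime(x='68/7')
← 68/7
→ abacus.accrue(x='-82')
← -506/7
→ abacus.oneover()
← -7/506
→ abacus.show()
← -7/506
→ abacus.prime(x='-78')
← -78
→ abacus.lessen(x='-43')
← -35
→ abacus.oneover()
← -1/35
→ abacus.amplify(x='-8')
← 8/35
→ abacus.flip()
← -8/35
→ abacus.prime(x='73')
← 73
→ abacus.lessen(x='-35')
← 108
→ abacus.amplify(x='-13')
← -1404
→ abacus.amplify(x='-7/2')
← 4914

Answer: -7/506


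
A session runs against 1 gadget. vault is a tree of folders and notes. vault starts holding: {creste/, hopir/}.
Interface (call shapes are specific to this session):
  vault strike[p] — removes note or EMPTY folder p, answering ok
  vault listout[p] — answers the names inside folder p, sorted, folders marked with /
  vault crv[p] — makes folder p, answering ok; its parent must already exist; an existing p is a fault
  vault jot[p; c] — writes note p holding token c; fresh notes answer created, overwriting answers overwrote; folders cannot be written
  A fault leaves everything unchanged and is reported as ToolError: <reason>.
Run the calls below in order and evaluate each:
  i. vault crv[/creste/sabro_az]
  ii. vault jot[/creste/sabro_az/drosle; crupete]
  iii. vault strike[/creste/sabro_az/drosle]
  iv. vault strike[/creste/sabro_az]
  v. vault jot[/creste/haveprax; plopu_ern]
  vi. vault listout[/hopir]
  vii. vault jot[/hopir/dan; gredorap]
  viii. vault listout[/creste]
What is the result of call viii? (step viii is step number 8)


Answer: [haveprax]

Derivation:
~$ vault crv p→/creste/sabro_az
:: ok
~$ vault jot p→/creste/sabro_az/drosle c→crupete
:: created
~$ vault strike p→/creste/sabro_az/drosle
:: ok
~$ vault strike p→/creste/sabro_az
:: ok
~$ vault jot p→/creste/haveprax c→plopu_ern
:: created
~$ vault listout p→/hopir
:: []
~$ vault jot p→/hopir/dan c→gredorap
:: created
~$ vault listout p→/creste
:: [haveprax]


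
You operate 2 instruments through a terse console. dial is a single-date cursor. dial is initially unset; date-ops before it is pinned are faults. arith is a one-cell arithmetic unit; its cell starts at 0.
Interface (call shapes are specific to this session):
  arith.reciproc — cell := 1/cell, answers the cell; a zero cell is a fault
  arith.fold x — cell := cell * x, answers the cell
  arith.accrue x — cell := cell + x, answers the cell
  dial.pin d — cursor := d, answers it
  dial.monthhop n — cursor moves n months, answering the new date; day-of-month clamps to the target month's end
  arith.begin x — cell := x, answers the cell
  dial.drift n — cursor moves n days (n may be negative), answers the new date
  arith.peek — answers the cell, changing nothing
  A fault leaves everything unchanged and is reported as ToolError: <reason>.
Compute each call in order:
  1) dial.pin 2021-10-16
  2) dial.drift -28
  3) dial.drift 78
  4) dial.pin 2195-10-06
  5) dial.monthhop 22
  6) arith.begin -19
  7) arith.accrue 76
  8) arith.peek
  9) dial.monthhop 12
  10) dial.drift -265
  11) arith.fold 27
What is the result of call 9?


Now I run dial.pin passing d='2021-10-16', giving 2021-10-16.
Now I run dial.drift passing n='-28', — result: 2021-09-18.
I invoke dial.drift passing n='78', → 2021-12-05.
I use dial.pin passing d='2195-10-06': 2195-10-06.
Invoking dial.monthhop passing n='22', — result: 2197-08-06.
Invoking arith.begin passing x='-19', which returns -19.
I try arith.accrue passing x='76': 57.
I invoke arith.peek(), giving 57.
Using dial.monthhop passing n='12', yielding 2198-08-06.
Next I call dial.drift passing n='-265', — result: 2197-11-14.
Now I run arith.fold passing x='27', → 1539.

Answer: 2198-08-06


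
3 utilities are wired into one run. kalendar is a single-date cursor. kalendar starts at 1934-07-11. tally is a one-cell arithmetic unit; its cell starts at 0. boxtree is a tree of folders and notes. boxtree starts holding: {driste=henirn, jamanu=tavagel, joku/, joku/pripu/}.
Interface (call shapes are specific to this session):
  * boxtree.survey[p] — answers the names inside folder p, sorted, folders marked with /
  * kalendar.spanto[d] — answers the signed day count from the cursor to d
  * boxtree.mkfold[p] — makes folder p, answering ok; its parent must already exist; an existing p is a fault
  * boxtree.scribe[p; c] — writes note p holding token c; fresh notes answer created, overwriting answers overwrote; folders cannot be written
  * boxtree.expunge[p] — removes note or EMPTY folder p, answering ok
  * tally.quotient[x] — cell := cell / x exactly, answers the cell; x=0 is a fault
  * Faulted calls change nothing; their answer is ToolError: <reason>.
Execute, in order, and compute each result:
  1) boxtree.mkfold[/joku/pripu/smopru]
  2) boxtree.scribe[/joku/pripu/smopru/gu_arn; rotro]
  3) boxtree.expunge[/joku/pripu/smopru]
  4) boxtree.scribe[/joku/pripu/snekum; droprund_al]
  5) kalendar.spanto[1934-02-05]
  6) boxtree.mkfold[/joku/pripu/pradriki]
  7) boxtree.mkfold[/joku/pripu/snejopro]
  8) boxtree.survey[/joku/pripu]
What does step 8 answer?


I try boxtree.mkfold passing /joku/pripu/smopru, — result: ok.
I run boxtree.scribe passing /joku/pripu/smopru/gu_arn, rotro: created.
Next I call boxtree.expunge passing /joku/pripu/smopru, and see ToolError: not empty.
I call boxtree.scribe passing /joku/pripu/snekum, droprund_al, — result: created.
I use kalendar.spanto passing 1934-02-05, and observe -156.
Now I run boxtree.mkfold passing /joku/pripu/pradriki, yielding ok.
Now I run boxtree.mkfold passing /joku/pripu/snejopro, and see ok.
I try boxtree.survey passing /joku/pripu, yielding [pradriki/, smopru/, snejopro/, snekum].

Answer: [pradriki/, smopru/, snejopro/, snekum]


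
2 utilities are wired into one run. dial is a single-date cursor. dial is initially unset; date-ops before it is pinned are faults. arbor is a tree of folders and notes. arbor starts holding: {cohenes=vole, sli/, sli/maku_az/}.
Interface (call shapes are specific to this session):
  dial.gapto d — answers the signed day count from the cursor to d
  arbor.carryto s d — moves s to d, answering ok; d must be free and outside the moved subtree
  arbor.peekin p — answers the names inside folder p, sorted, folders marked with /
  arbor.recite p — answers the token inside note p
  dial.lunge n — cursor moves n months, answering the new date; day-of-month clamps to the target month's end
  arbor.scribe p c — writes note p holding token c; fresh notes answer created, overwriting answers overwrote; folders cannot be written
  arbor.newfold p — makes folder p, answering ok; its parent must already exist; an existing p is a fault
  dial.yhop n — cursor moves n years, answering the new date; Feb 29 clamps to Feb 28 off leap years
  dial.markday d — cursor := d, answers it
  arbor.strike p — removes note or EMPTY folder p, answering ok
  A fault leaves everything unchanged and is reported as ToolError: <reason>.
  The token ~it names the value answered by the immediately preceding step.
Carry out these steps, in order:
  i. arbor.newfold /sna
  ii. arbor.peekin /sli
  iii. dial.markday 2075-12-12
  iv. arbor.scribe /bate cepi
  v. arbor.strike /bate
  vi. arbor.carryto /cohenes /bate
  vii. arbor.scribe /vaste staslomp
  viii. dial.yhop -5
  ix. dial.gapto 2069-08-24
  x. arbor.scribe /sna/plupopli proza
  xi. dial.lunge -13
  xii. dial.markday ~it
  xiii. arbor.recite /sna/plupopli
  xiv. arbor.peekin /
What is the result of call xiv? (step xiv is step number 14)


Answer: [bate, sli/, sna/, vaste]

Derivation:
-> arbor.newfold(p='/sna')
<- ok
-> arbor.peekin(p='/sli')
<- [maku_az/]
-> dial.markday(d='2075-12-12')
<- 2075-12-12
-> arbor.scribe(p='/bate', c='cepi')
<- created
-> arbor.strike(p='/bate')
<- ok
-> arbor.carryto(s='/cohenes', d='/bate')
<- ok
-> arbor.scribe(p='/vaste', c='staslomp')
<- created
-> dial.yhop(n='-5')
<- 2070-12-12
-> dial.gapto(d='2069-08-24')
<- -475
-> arbor.scribe(p='/sna/plupopli', c='proza')
<- created
-> dial.lunge(n='-13')
<- 2069-11-12
-> dial.markday(d='~it')
<- 2069-11-12
-> arbor.recite(p='/sna/plupopli')
<- proza
-> arbor.peekin(p='/')
<- [bate, sli/, sna/, vaste]


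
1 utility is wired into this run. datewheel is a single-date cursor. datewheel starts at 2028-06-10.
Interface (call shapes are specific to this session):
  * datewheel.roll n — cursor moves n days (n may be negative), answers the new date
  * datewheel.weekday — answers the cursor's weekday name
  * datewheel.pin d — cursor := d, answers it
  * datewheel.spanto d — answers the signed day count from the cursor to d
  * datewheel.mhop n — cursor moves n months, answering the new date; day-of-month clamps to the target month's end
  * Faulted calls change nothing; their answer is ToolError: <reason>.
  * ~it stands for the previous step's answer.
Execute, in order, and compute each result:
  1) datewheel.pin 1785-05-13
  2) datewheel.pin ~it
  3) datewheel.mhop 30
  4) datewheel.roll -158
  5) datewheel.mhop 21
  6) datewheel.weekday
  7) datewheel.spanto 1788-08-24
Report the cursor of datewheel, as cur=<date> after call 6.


Next I call pin passing d: 1785-05-13, yielding 1785-05-13.
I call pin passing d: ~it, and see 1785-05-13.
Calling mhop passing n: 30, yielding 1787-11-13.
Then roll passing n: -158, and get 1787-06-08.
I try mhop passing n: 21, and get 1789-03-08.
I use weekday(), and see Sunday.
Next I call spanto passing d: 1788-08-24, — result: -196.

Answer: cur=1789-03-08


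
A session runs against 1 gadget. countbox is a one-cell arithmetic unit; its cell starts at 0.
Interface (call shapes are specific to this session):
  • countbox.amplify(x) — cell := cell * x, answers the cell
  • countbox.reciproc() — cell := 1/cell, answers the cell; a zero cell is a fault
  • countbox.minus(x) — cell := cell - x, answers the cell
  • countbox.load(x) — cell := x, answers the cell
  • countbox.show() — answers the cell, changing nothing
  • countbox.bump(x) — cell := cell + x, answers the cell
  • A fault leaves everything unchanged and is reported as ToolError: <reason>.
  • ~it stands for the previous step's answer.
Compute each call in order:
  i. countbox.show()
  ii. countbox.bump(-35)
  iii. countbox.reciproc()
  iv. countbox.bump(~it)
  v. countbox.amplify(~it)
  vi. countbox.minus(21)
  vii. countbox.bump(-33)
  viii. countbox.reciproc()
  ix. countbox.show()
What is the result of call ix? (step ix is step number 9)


→ countbox.show()
← 0
→ countbox.bump(-35)
← -35
→ countbox.reciproc()
← -1/35
→ countbox.bump(~it)
← -2/35
→ countbox.amplify(~it)
← 4/1225
→ countbox.minus(21)
← -25721/1225
→ countbox.bump(-33)
← -66146/1225
→ countbox.reciproc()
← -1225/66146
→ countbox.show()
← -1225/66146

Answer: -1225/66146


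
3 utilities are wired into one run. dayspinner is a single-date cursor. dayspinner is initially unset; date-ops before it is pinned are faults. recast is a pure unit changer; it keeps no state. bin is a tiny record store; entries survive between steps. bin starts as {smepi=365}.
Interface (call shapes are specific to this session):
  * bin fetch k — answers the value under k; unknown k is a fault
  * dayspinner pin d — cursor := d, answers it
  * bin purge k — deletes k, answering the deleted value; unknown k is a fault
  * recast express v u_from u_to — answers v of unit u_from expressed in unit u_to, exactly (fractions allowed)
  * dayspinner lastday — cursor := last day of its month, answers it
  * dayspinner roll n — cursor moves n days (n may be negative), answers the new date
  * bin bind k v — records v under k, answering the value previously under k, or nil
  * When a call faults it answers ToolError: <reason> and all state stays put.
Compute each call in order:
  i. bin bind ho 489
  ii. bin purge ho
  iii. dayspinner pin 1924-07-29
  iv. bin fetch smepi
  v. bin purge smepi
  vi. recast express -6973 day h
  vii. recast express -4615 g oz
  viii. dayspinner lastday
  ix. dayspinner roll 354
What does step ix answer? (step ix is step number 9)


Answer: 1925-07-20

Derivation:
% 1. bin bind(ho, 489) -> nil
% 2. bin purge(ho) -> 489
% 3. dayspinner pin(1924-07-29) -> 1924-07-29
% 4. bin fetch(smepi) -> 365
% 5. bin purge(smepi) -> 365
% 6. recast express(-6973, day, h) -> -167352
% 7. recast express(-4615, g, oz) -> -7384000000/45359237
% 8. dayspinner lastday() -> 1924-07-31
% 9. dayspinner roll(354) -> 1925-07-20


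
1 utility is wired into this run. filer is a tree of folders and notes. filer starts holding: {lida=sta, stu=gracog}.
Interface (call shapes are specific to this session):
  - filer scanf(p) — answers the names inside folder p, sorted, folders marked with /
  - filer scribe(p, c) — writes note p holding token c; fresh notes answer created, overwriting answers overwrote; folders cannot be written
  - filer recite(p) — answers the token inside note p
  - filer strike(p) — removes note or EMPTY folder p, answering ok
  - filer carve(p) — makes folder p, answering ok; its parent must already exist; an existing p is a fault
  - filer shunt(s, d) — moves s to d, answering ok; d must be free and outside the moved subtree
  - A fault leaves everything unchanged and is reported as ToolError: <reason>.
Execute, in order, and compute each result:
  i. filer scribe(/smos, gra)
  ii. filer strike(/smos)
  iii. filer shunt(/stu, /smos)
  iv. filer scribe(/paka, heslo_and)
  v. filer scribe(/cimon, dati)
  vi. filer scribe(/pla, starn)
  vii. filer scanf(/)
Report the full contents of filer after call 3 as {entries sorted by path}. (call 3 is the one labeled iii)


Act: filer scribe[/smos; gra]
Obs: created
Act: filer strike[/smos]
Obs: ok
Act: filer shunt[/stu; /smos]
Obs: ok
Act: filer scribe[/paka; heslo_and]
Obs: created
Act: filer scribe[/cimon; dati]
Obs: created
Act: filer scribe[/pla; starn]
Obs: created
Act: filer scanf[/]
Obs: [cimon, lida, paka, pla, smos]

Answer: {lida=sta, smos=gracog}


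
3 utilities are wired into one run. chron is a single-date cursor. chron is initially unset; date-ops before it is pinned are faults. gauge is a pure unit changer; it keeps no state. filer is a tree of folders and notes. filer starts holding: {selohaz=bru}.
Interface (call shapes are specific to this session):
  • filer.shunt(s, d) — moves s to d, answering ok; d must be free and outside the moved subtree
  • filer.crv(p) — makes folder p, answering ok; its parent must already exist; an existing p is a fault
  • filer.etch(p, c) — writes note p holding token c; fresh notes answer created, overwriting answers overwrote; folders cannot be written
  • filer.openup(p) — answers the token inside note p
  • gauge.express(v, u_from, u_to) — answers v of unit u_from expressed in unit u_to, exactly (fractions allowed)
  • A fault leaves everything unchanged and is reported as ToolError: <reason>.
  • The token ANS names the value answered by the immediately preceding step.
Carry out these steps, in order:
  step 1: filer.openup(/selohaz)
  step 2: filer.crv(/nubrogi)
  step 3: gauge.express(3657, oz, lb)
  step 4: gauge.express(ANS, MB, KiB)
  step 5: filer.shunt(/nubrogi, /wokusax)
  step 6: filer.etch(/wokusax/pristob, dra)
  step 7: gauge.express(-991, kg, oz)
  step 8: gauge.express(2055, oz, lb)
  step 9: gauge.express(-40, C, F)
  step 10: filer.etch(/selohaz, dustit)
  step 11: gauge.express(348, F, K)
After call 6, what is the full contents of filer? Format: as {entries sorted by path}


I call filer.openup(p→/selohaz), → bru.
I invoke filer.crv(p→/nubrogi), and see ok.
I use gauge.express(v→3657, u_from→oz, u_to→lb), yielding 3657/16.
Using gauge.express(v→ANS, u_from→MB, u_to→KiB), which returns 57140625/256.
Calling filer.shunt(s→/nubrogi, d→/wokusax), which returns ok.
I try filer.etch(p→/wokusax/pristob, c→dra): created.
Calling gauge.express(v→-991, u_from→kg, u_to→oz): -1585600000000/45359237.
I invoke gauge.express(v→2055, u_from→oz, u_to→lb), and observe 2055/16.
Next I call gauge.express(v→-40, u_from→C, u_to→F), which returns -40.
Now I run filer.etch(p→/selohaz, c→dustit), and get overwrote.
I run gauge.express(v→348, u_from→F, u_to→K), → 80767/180.

Answer: {selohaz=bru, wokusax/, wokusax/pristob=dra}


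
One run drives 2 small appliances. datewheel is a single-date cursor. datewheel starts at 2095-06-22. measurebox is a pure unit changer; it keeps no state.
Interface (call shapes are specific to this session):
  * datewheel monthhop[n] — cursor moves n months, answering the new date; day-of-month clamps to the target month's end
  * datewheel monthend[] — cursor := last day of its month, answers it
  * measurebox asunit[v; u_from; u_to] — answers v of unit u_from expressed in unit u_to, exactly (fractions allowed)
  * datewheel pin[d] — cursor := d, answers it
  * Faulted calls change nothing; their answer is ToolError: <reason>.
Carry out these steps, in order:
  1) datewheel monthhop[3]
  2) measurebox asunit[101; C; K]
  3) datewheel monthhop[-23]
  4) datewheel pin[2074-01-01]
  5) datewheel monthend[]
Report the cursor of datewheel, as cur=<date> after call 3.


Answer: cur=2093-10-22

Derivation:
-> datewheel monthhop(n→3)
<- 2095-09-22
-> measurebox asunit(v→101, u_from→C, u_to→K)
<- 7483/20
-> datewheel monthhop(n→-23)
<- 2093-10-22
-> datewheel pin(d→2074-01-01)
<- 2074-01-01
-> datewheel monthend()
<- 2074-01-31


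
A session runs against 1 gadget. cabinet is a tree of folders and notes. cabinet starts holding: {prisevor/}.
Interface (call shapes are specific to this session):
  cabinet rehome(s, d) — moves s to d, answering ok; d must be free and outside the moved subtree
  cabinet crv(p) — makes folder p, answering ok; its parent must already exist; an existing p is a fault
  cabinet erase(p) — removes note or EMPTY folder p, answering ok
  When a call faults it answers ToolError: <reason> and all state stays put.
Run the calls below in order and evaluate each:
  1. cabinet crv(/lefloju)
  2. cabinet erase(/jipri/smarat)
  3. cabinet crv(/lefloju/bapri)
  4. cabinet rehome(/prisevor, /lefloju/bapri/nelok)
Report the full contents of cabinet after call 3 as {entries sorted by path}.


;; cabinet crv(p: /lefloju) ~> ok
;; cabinet erase(p: /jipri/smarat) ~> ToolError: not found
;; cabinet crv(p: /lefloju/bapri) ~> ok
;; cabinet rehome(s: /prisevor, d: /lefloju/bapri/nelok) ~> ok

Answer: {lefloju/, lefloju/bapri/, prisevor/}


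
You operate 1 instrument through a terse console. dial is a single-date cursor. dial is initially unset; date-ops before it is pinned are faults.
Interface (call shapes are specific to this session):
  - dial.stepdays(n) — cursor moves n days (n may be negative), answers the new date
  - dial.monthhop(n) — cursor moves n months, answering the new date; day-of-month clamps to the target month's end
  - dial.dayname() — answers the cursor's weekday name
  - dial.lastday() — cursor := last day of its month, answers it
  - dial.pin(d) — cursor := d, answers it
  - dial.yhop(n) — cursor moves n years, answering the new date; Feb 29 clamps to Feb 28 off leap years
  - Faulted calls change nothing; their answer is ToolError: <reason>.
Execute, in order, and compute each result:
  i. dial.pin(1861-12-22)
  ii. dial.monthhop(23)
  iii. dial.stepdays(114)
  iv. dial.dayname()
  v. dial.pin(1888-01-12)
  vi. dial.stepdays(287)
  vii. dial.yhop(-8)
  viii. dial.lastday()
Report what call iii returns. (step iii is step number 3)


Step: dial.pin[d→1861-12-22]
Result: 1861-12-22
Step: dial.monthhop[n→23]
Result: 1863-11-22
Step: dial.stepdays[n→114]
Result: 1864-03-15
Step: dial.dayname[]
Result: Tuesday
Step: dial.pin[d→1888-01-12]
Result: 1888-01-12
Step: dial.stepdays[n→287]
Result: 1888-10-25
Step: dial.yhop[n→-8]
Result: 1880-10-25
Step: dial.lastday[]
Result: 1880-10-31

Answer: 1864-03-15


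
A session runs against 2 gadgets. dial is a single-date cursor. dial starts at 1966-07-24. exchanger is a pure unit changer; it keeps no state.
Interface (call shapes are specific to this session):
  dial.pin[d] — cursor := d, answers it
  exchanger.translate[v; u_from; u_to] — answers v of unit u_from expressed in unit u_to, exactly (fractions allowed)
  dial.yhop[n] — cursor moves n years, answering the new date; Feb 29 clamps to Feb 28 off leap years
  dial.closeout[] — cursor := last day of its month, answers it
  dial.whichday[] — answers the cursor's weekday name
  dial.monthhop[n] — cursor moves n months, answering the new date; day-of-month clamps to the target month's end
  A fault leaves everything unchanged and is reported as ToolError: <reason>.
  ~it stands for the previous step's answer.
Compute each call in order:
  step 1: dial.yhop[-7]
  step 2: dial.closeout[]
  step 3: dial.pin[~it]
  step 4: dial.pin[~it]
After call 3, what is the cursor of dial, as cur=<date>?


==> dial.yhop(n='-7')
<== 1959-07-24
==> dial.closeout()
<== 1959-07-31
==> dial.pin(d='~it')
<== 1959-07-31
==> dial.pin(d='~it')
<== 1959-07-31

Answer: cur=1959-07-31


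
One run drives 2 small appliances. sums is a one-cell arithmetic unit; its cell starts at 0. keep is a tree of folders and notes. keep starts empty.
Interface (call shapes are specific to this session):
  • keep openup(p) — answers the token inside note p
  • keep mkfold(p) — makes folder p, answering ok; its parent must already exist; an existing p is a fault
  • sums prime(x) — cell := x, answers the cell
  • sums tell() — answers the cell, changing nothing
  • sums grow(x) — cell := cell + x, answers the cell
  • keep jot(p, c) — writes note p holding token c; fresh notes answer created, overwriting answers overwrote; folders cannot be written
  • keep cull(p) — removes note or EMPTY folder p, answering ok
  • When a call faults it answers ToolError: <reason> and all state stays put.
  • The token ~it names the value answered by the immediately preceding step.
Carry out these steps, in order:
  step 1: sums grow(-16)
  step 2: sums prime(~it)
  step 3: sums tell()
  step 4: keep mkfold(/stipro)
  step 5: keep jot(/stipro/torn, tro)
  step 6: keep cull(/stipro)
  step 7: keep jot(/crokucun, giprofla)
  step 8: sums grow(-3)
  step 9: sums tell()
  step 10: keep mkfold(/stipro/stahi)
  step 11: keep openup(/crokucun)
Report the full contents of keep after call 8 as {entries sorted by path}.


I try sums grow(x='-16'), yielding -16.
Invoking sums prime(x='~it'), and observe -16.
Now I run sums tell, — result: -16.
Now I run keep mkfold(p='/stipro'), → ok.
I use keep jot(p='/stipro/torn', c='tro'), yielding created.
I try keep cull(p='/stipro'): ToolError: not empty.
I invoke keep jot(p='/crokucun', c='giprofla'): created.
Invoking sums grow(x='-3'), and get -19.
Next I call sums tell(), → -19.
Using keep mkfold(p='/stipro/stahi'), which returns ok.
I use keep openup(p='/crokucun'): giprofla.

Answer: {crokucun=giprofla, stipro/, stipro/torn=tro}


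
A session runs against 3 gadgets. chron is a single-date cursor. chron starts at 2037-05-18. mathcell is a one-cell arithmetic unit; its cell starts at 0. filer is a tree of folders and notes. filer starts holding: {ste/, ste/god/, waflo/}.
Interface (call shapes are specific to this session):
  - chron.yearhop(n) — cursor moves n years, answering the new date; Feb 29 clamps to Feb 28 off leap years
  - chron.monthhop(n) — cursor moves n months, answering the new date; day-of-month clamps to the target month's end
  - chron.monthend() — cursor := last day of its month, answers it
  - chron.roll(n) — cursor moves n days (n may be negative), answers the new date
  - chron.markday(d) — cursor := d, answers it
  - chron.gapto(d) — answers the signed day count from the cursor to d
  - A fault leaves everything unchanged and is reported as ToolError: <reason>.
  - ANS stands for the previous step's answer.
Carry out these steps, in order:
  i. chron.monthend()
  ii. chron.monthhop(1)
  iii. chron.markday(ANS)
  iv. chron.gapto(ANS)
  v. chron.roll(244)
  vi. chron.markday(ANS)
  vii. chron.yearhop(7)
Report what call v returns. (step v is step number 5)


Do: chron.monthend[]
See: 2037-05-31
Do: chron.monthhop[n=1]
See: 2037-06-30
Do: chron.markday[d=ANS]
See: 2037-06-30
Do: chron.gapto[d=ANS]
See: 0
Do: chron.roll[n=244]
See: 2038-03-01
Do: chron.markday[d=ANS]
See: 2038-03-01
Do: chron.yearhop[n=7]
See: 2045-03-01

Answer: 2038-03-01


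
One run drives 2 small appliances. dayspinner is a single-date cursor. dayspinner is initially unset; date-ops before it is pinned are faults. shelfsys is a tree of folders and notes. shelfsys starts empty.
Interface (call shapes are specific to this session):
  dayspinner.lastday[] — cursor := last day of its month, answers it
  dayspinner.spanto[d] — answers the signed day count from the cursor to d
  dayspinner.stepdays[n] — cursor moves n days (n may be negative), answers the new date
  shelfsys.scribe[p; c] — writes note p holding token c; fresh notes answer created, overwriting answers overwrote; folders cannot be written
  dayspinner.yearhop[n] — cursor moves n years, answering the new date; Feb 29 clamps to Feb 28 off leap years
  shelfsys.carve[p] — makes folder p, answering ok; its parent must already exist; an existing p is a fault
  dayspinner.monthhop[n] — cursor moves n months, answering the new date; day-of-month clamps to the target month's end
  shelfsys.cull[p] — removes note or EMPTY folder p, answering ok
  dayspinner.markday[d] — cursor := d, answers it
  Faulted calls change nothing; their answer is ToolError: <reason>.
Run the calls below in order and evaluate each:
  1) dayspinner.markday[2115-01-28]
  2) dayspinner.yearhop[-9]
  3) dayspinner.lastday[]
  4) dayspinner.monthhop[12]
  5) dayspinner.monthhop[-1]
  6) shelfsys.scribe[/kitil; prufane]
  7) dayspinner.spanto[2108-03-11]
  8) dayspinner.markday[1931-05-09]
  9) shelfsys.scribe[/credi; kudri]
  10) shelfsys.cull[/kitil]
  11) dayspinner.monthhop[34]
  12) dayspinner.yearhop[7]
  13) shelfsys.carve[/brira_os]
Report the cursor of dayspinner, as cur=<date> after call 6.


→ dayspinner.markday(2115-01-28)
← 2115-01-28
→ dayspinner.yearhop(-9)
← 2106-01-28
→ dayspinner.lastday()
← 2106-01-31
→ dayspinner.monthhop(12)
← 2107-01-31
→ dayspinner.monthhop(-1)
← 2106-12-31
→ shelfsys.scribe(/kitil, prufane)
← created
→ dayspinner.spanto(2108-03-11)
← 436
→ dayspinner.markday(1931-05-09)
← 1931-05-09
→ shelfsys.scribe(/credi, kudri)
← created
→ shelfsys.cull(/kitil)
← ok
→ dayspinner.monthhop(34)
← 1934-03-09
→ dayspinner.yearhop(7)
← 1941-03-09
→ shelfsys.carve(/brira_os)
← ok

Answer: cur=2106-12-31
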